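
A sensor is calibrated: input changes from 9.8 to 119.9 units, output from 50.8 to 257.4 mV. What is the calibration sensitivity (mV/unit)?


Sensitivity = (y2 - y1) / (x2 - x1).
S = (257.4 - 50.8) / (119.9 - 9.8)
S = 206.6 / 110.1
S = 1.8765 mV/unit

1.8765 mV/unit


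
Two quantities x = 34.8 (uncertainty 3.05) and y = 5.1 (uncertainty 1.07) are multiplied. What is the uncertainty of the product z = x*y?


For a product z = x*y, the relative uncertainty is:
uz/z = sqrt((ux/x)^2 + (uy/y)^2)
Relative uncertainties: ux/x = 3.05/34.8 = 0.087644
uy/y = 1.07/5.1 = 0.209804
z = 34.8 * 5.1 = 177.5
uz = 177.5 * sqrt(0.087644^2 + 0.209804^2) = 40.354

40.354


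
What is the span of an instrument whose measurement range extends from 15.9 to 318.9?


Span = upper range - lower range.
Span = 318.9 - (15.9)
Span = 303.0

303.0


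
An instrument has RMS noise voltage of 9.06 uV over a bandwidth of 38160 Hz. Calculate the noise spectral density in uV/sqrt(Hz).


Noise spectral density = Vrms / sqrt(BW).
NSD = 9.06 / sqrt(38160)
NSD = 9.06 / 195.3458
NSD = 0.0464 uV/sqrt(Hz)

0.0464 uV/sqrt(Hz)


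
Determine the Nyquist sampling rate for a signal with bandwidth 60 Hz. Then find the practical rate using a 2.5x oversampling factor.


By Nyquist theorem, fs_min = 2 * fmax.
fs_min = 2 * 60 = 120 Hz
Practical rate = 2.5 * fs_min = 2.5 * 120 = 300 Hz

fs_min = 120 Hz, fs_practical = 300 Hz


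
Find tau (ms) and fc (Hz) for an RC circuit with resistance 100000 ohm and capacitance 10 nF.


Time constant: tau = R * C.
tau = 100000 * 1.00e-08 = 0.001 s
tau = 1.0 ms
Cutoff frequency: fc = 1 / (2*pi*R*C).
fc = 1 / (2*pi*0.001) = 159.15 Hz

tau = 1.0 ms, fc = 159.15 Hz


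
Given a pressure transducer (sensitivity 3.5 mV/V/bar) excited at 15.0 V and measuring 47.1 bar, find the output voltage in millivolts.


Output = sensitivity * Vex * P.
Vout = 3.5 * 15.0 * 47.1
Vout = 52.5 * 47.1
Vout = 2472.75 mV

2472.75 mV


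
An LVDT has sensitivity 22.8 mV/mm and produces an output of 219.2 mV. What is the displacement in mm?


Displacement = Vout / sensitivity.
d = 219.2 / 22.8
d = 9.614 mm

9.614 mm


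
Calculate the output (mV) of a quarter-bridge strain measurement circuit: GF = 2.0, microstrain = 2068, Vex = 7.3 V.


Quarter bridge output: Vout = (GF * epsilon * Vex) / 4.
Vout = (2.0 * 2068e-6 * 7.3) / 4
Vout = 0.0301928 / 4 V
Vout = 0.0075482 V = 7.5482 mV

7.5482 mV


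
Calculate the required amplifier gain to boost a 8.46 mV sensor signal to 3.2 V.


Gain = Vout / Vin (converting to same units).
G = 3.2 V / 8.46 mV
G = 3200.0 mV / 8.46 mV
G = 378.25

378.25


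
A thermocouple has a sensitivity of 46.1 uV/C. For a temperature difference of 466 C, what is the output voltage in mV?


The thermocouple output V = sensitivity * dT.
V = 46.1 uV/C * 466 C
V = 21482.6 uV
V = 21.483 mV

21.483 mV


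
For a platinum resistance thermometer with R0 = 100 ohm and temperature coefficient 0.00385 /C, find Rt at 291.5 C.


The RTD equation: Rt = R0 * (1 + alpha * T).
Rt = 100 * (1 + 0.00385 * 291.5)
Rt = 100 * (1 + 1.122275)
Rt = 100 * 2.122275
Rt = 212.228 ohm

212.228 ohm


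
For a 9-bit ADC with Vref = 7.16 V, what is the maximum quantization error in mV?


The maximum quantization error is +/- LSB/2.
LSB = Vref / 2^n = 7.16 / 512 = 0.01398438 V
Max error = LSB / 2 = 0.01398438 / 2 = 0.00699219 V
Max error = 6.9922 mV

6.9922 mV


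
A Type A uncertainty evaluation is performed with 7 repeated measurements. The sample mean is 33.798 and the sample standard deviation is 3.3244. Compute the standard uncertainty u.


The standard uncertainty for Type A evaluation is u = s / sqrt(n).
u = 3.3244 / sqrt(7)
u = 3.3244 / 2.6458
u = 1.2565

1.2565


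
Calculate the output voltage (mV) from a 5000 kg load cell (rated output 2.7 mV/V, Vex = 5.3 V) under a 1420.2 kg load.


Vout = rated_output * Vex * (load / capacity).
Vout = 2.7 * 5.3 * (1420.2 / 5000)
Vout = 2.7 * 5.3 * 0.28404
Vout = 4.065 mV

4.065 mV


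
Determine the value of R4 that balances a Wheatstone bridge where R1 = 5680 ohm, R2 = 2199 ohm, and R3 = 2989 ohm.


At balance: R1*R4 = R2*R3, so R4 = R2*R3/R1.
R4 = 2199 * 2989 / 5680
R4 = 6572811 / 5680
R4 = 1157.19 ohm

1157.19 ohm


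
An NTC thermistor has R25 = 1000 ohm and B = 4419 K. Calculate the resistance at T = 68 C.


NTC thermistor equation: Rt = R25 * exp(B * (1/T - 1/T25)).
T in Kelvin: 341.15 K, T25 = 298.15 K
1/T - 1/T25 = 1/341.15 - 1/298.15 = -0.00042275
B * (1/T - 1/T25) = 4419 * -0.00042275 = -1.8682
Rt = 1000 * exp(-1.8682) = 154.4 ohm

154.4 ohm


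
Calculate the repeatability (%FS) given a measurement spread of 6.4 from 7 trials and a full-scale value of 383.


Repeatability = (spread / full scale) * 100%.
R = (6.4 / 383) * 100
R = 1.671 %FS

1.671 %FS


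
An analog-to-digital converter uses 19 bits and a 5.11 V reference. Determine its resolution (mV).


The resolution (LSB) of an ADC is Vref / 2^n.
LSB = 5.11 / 2^19
LSB = 5.11 / 524288
LSB = 9.75e-06 V = 0.00974655 mV

0.00974655 mV


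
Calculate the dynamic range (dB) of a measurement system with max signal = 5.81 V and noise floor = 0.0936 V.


Dynamic range = 20 * log10(Vmax / Vnoise).
DR = 20 * log10(5.81 / 0.0936)
DR = 20 * log10(62.07)
DR = 35.86 dB

35.86 dB


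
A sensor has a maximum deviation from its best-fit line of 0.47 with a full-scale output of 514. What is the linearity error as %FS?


Linearity error = (max deviation / full scale) * 100%.
Linearity = (0.47 / 514) * 100
Linearity = 0.091 %FS

0.091 %FS


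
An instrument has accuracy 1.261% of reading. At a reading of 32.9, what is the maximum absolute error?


Absolute error = (accuracy% / 100) * reading.
Error = (1.261 / 100) * 32.9
Error = 0.01261 * 32.9
Error = 0.4149

0.4149


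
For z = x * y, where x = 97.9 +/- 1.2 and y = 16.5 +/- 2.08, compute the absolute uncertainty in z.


For a product z = x*y, the relative uncertainty is:
uz/z = sqrt((ux/x)^2 + (uy/y)^2)
Relative uncertainties: ux/x = 1.2/97.9 = 0.012257
uy/y = 2.08/16.5 = 0.126061
z = 97.9 * 16.5 = 1615.4
uz = 1615.4 * sqrt(0.012257^2 + 0.126061^2) = 204.592

204.592


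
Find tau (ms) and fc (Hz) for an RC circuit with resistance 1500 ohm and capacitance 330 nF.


Time constant: tau = R * C.
tau = 1500 * 3.30e-07 = 0.000495 s
tau = 0.495 ms
Cutoff frequency: fc = 1 / (2*pi*R*C).
fc = 1 / (2*pi*0.000495) = 321.53 Hz

tau = 0.495 ms, fc = 321.53 Hz


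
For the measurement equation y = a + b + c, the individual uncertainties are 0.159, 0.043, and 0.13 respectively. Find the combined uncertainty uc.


For a sum of independent quantities, uc = sqrt(u1^2 + u2^2 + u3^2).
uc = sqrt(0.159^2 + 0.043^2 + 0.13^2)
uc = sqrt(0.025281 + 0.001849 + 0.0169)
uc = 0.2098

0.2098


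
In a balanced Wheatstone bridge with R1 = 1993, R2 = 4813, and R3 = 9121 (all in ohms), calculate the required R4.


At balance: R1*R4 = R2*R3, so R4 = R2*R3/R1.
R4 = 4813 * 9121 / 1993
R4 = 43899373 / 1993
R4 = 22026.78 ohm

22026.78 ohm


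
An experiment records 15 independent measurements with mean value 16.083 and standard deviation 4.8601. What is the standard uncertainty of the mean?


The standard uncertainty for Type A evaluation is u = s / sqrt(n).
u = 4.8601 / sqrt(15)
u = 4.8601 / 3.873
u = 1.2549

1.2549


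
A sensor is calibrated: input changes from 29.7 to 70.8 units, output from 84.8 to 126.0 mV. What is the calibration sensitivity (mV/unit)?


Sensitivity = (y2 - y1) / (x2 - x1).
S = (126.0 - 84.8) / (70.8 - 29.7)
S = 41.2 / 41.1
S = 1.0024 mV/unit

1.0024 mV/unit


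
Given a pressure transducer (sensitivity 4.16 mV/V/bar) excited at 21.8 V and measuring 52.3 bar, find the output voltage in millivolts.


Output = sensitivity * Vex * P.
Vout = 4.16 * 21.8 * 52.3
Vout = 90.688 * 52.3
Vout = 4742.98 mV

4742.98 mV


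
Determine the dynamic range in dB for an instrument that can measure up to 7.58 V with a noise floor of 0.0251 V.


Dynamic range = 20 * log10(Vmax / Vnoise).
DR = 20 * log10(7.58 / 0.0251)
DR = 20 * log10(301.99)
DR = 49.6 dB

49.6 dB


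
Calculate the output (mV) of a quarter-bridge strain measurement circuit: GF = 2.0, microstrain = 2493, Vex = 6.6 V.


Quarter bridge output: Vout = (GF * epsilon * Vex) / 4.
Vout = (2.0 * 2493e-6 * 6.6) / 4
Vout = 0.0329076 / 4 V
Vout = 0.0082269 V = 8.2269 mV

8.2269 mV


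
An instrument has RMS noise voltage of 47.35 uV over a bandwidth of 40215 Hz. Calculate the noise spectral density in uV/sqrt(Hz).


Noise spectral density = Vrms / sqrt(BW).
NSD = 47.35 / sqrt(40215)
NSD = 47.35 / 200.5368
NSD = 0.2361 uV/sqrt(Hz)

0.2361 uV/sqrt(Hz)


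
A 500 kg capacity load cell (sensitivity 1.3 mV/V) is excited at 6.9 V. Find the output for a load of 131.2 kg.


Vout = rated_output * Vex * (load / capacity).
Vout = 1.3 * 6.9 * (131.2 / 500)
Vout = 1.3 * 6.9 * 0.2624
Vout = 2.354 mV

2.354 mV


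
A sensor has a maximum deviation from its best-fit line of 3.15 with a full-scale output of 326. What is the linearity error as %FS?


Linearity error = (max deviation / full scale) * 100%.
Linearity = (3.15 / 326) * 100
Linearity = 0.966 %FS

0.966 %FS


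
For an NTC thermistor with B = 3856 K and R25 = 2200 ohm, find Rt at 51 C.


NTC thermistor equation: Rt = R25 * exp(B * (1/T - 1/T25)).
T in Kelvin: 324.15 K, T25 = 298.15 K
1/T - 1/T25 = 1/324.15 - 1/298.15 = -0.00026902
B * (1/T - 1/T25) = 3856 * -0.00026902 = -1.0374
Rt = 2200 * exp(-1.0374) = 779.7 ohm

779.7 ohm


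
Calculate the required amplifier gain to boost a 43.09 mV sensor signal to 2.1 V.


Gain = Vout / Vin (converting to same units).
G = 2.1 V / 43.09 mV
G = 2100.0 mV / 43.09 mV
G = 48.74

48.74


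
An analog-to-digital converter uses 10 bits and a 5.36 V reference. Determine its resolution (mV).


The resolution (LSB) of an ADC is Vref / 2^n.
LSB = 5.36 / 2^10
LSB = 5.36 / 1024
LSB = 0.00523438 V = 5.234375 mV

5.234375 mV


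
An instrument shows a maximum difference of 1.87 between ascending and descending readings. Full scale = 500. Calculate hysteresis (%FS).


Hysteresis = (max difference / full scale) * 100%.
H = (1.87 / 500) * 100
H = 0.374 %FS

0.374 %FS


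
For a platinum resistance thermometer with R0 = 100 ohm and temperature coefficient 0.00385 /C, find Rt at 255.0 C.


The RTD equation: Rt = R0 * (1 + alpha * T).
Rt = 100 * (1 + 0.00385 * 255.0)
Rt = 100 * (1 + 0.98175)
Rt = 100 * 1.98175
Rt = 198.175 ohm

198.175 ohm


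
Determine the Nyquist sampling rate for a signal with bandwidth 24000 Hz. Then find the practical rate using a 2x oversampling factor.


By Nyquist theorem, fs_min = 2 * fmax.
fs_min = 2 * 24000 = 48000 Hz
Practical rate = 2 * fs_min = 2 * 48000 = 96000 Hz

fs_min = 48000 Hz, fs_practical = 96000 Hz


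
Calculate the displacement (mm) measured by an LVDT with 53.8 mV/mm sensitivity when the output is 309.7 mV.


Displacement = Vout / sensitivity.
d = 309.7 / 53.8
d = 5.757 mm

5.757 mm


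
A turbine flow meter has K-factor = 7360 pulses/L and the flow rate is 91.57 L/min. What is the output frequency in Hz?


Frequency = K * Q / 60 (converting L/min to L/s).
f = 7360 * 91.57 / 60
f = 673955.2 / 60
f = 11232.59 Hz

11232.59 Hz


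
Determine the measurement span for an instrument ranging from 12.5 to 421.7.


Span = upper range - lower range.
Span = 421.7 - (12.5)
Span = 409.2

409.2


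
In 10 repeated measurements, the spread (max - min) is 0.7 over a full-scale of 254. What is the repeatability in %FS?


Repeatability = (spread / full scale) * 100%.
R = (0.7 / 254) * 100
R = 0.276 %FS

0.276 %FS


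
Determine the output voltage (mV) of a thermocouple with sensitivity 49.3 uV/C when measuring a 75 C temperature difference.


The thermocouple output V = sensitivity * dT.
V = 49.3 uV/C * 75 C
V = 3697.5 uV
V = 3.697 mV

3.697 mV


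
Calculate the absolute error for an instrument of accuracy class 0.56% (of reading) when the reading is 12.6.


Absolute error = (accuracy% / 100) * reading.
Error = (0.56 / 100) * 12.6
Error = 0.0056 * 12.6
Error = 0.0706

0.0706


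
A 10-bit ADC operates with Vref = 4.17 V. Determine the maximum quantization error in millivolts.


The maximum quantization error is +/- LSB/2.
LSB = Vref / 2^n = 4.17 / 1024 = 0.00407227 V
Max error = LSB / 2 = 0.00407227 / 2 = 0.00203613 V
Max error = 2.0361 mV

2.0361 mV


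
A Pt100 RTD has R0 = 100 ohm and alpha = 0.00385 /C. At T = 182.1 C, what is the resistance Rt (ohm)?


The RTD equation: Rt = R0 * (1 + alpha * T).
Rt = 100 * (1 + 0.00385 * 182.1)
Rt = 100 * (1 + 0.701085)
Rt = 100 * 1.701085
Rt = 170.108 ohm

170.108 ohm


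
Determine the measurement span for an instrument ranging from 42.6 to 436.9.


Span = upper range - lower range.
Span = 436.9 - (42.6)
Span = 394.3

394.3


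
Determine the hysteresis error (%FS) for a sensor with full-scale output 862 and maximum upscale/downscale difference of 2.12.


Hysteresis = (max difference / full scale) * 100%.
H = (2.12 / 862) * 100
H = 0.246 %FS

0.246 %FS


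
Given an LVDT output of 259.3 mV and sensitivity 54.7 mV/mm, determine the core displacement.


Displacement = Vout / sensitivity.
d = 259.3 / 54.7
d = 4.74 mm

4.74 mm


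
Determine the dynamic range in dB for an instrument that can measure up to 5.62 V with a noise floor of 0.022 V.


Dynamic range = 20 * log10(Vmax / Vnoise).
DR = 20 * log10(5.62 / 0.022)
DR = 20 * log10(255.45)
DR = 48.15 dB

48.15 dB


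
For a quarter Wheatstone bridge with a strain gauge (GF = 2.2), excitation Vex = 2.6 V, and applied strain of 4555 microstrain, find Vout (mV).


Quarter bridge output: Vout = (GF * epsilon * Vex) / 4.
Vout = (2.2 * 4555e-6 * 2.6) / 4
Vout = 0.0260546 / 4 V
Vout = 0.00651365 V = 6.5137 mV

6.5137 mV


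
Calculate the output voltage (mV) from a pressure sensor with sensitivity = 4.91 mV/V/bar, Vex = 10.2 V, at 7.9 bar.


Output = sensitivity * Vex * P.
Vout = 4.91 * 10.2 * 7.9
Vout = 50.082 * 7.9
Vout = 395.65 mV

395.65 mV


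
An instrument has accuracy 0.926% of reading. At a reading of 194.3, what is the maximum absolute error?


Absolute error = (accuracy% / 100) * reading.
Error = (0.926 / 100) * 194.3
Error = 0.00926 * 194.3
Error = 1.7992

1.7992


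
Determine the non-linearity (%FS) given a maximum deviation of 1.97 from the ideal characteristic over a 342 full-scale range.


Linearity error = (max deviation / full scale) * 100%.
Linearity = (1.97 / 342) * 100
Linearity = 0.576 %FS

0.576 %FS


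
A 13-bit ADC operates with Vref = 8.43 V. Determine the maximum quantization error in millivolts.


The maximum quantization error is +/- LSB/2.
LSB = Vref / 2^n = 8.43 / 8192 = 0.00102905 V
Max error = LSB / 2 = 0.00102905 / 2 = 0.00051453 V
Max error = 0.5145 mV

0.5145 mV


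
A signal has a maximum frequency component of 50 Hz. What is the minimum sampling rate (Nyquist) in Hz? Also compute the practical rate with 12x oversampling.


By Nyquist theorem, fs_min = 2 * fmax.
fs_min = 2 * 50 = 100 Hz
Practical rate = 12 * fs_min = 12 * 100 = 1200 Hz

fs_min = 100 Hz, fs_practical = 1200 Hz


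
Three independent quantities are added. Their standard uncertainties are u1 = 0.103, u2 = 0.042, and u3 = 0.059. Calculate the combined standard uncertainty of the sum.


For a sum of independent quantities, uc = sqrt(u1^2 + u2^2 + u3^2).
uc = sqrt(0.103^2 + 0.042^2 + 0.059^2)
uc = sqrt(0.010609 + 0.001764 + 0.003481)
uc = 0.1259

0.1259


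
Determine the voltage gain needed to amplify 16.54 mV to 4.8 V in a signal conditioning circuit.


Gain = Vout / Vin (converting to same units).
G = 4.8 V / 16.54 mV
G = 4800.0 mV / 16.54 mV
G = 290.21

290.21


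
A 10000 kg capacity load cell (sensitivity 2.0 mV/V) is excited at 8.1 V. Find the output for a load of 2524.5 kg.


Vout = rated_output * Vex * (load / capacity).
Vout = 2.0 * 8.1 * (2524.5 / 10000)
Vout = 2.0 * 8.1 * 0.25245
Vout = 4.09 mV

4.09 mV


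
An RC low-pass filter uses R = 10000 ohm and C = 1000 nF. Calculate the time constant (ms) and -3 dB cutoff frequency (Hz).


Time constant: tau = R * C.
tau = 10000 * 1.00e-06 = 0.01 s
tau = 10.0 ms
Cutoff frequency: fc = 1 / (2*pi*R*C).
fc = 1 / (2*pi*0.01) = 15.92 Hz

tau = 10.0 ms, fc = 15.92 Hz


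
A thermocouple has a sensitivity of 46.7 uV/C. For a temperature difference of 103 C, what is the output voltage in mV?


The thermocouple output V = sensitivity * dT.
V = 46.7 uV/C * 103 C
V = 4810.1 uV
V = 4.81 mV

4.81 mV


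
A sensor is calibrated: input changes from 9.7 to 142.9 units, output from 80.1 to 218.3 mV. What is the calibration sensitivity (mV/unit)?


Sensitivity = (y2 - y1) / (x2 - x1).
S = (218.3 - 80.1) / (142.9 - 9.7)
S = 138.2 / 133.2
S = 1.0375 mV/unit

1.0375 mV/unit


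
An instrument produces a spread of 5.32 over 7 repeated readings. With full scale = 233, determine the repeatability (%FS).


Repeatability = (spread / full scale) * 100%.
R = (5.32 / 233) * 100
R = 2.283 %FS

2.283 %FS


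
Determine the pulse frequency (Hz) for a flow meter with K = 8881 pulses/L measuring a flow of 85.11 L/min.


Frequency = K * Q / 60 (converting L/min to L/s).
f = 8881 * 85.11 / 60
f = 755861.91 / 60
f = 12597.7 Hz

12597.7 Hz


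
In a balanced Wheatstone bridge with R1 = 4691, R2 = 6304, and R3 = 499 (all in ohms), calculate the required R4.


At balance: R1*R4 = R2*R3, so R4 = R2*R3/R1.
R4 = 6304 * 499 / 4691
R4 = 3145696 / 4691
R4 = 670.58 ohm

670.58 ohm


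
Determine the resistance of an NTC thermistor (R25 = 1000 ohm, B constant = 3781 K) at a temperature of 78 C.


NTC thermistor equation: Rt = R25 * exp(B * (1/T - 1/T25)).
T in Kelvin: 351.15 K, T25 = 298.15 K
1/T - 1/T25 = 1/351.15 - 1/298.15 = -0.00050623
B * (1/T - 1/T25) = 3781 * -0.00050623 = -1.9141
Rt = 1000 * exp(-1.9141) = 147.5 ohm

147.5 ohm


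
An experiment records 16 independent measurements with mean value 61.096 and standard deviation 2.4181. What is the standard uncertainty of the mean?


The standard uncertainty for Type A evaluation is u = s / sqrt(n).
u = 2.4181 / sqrt(16)
u = 2.4181 / 4.0
u = 0.6045

0.6045


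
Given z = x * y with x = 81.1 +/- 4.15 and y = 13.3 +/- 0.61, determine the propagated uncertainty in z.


For a product z = x*y, the relative uncertainty is:
uz/z = sqrt((ux/x)^2 + (uy/y)^2)
Relative uncertainties: ux/x = 4.15/81.1 = 0.051171
uy/y = 0.61/13.3 = 0.045865
z = 81.1 * 13.3 = 1078.6
uz = 1078.6 * sqrt(0.051171^2 + 0.045865^2) = 74.121

74.121


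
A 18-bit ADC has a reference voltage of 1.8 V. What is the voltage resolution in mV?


The resolution (LSB) of an ADC is Vref / 2^n.
LSB = 1.8 / 2^18
LSB = 1.8 / 262144
LSB = 6.87e-06 V = 0.00686646 mV

0.00686646 mV


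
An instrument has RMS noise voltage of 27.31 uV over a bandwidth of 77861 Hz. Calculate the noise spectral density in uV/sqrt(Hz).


Noise spectral density = Vrms / sqrt(BW).
NSD = 27.31 / sqrt(77861)
NSD = 27.31 / 279.0358
NSD = 0.0979 uV/sqrt(Hz)

0.0979 uV/sqrt(Hz)


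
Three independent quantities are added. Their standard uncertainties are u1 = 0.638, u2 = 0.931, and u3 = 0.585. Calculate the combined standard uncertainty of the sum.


For a sum of independent quantities, uc = sqrt(u1^2 + u2^2 + u3^2).
uc = sqrt(0.638^2 + 0.931^2 + 0.585^2)
uc = sqrt(0.407044 + 0.866761 + 0.342225)
uc = 1.2712

1.2712


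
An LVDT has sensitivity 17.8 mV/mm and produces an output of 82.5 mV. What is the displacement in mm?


Displacement = Vout / sensitivity.
d = 82.5 / 17.8
d = 4.635 mm

4.635 mm


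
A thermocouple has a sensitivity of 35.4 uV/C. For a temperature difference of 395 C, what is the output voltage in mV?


The thermocouple output V = sensitivity * dT.
V = 35.4 uV/C * 395 C
V = 13983.0 uV
V = 13.983 mV

13.983 mV


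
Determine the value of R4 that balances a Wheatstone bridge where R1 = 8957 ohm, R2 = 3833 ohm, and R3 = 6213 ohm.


At balance: R1*R4 = R2*R3, so R4 = R2*R3/R1.
R4 = 3833 * 6213 / 8957
R4 = 23814429 / 8957
R4 = 2658.75 ohm

2658.75 ohm


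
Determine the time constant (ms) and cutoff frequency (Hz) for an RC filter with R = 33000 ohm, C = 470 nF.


Time constant: tau = R * C.
tau = 33000 * 4.70e-07 = 0.01551 s
tau = 15.51 ms
Cutoff frequency: fc = 1 / (2*pi*R*C).
fc = 1 / (2*pi*0.01551) = 10.26 Hz

tau = 15.51 ms, fc = 10.26 Hz


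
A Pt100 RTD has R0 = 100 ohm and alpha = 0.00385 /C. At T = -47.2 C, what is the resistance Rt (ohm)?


The RTD equation: Rt = R0 * (1 + alpha * T).
Rt = 100 * (1 + 0.00385 * -47.2)
Rt = 100 * (1 + -0.18172)
Rt = 100 * 0.81828
Rt = 81.828 ohm

81.828 ohm


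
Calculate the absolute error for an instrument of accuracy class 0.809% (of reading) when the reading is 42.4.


Absolute error = (accuracy% / 100) * reading.
Error = (0.809 / 100) * 42.4
Error = 0.00809 * 42.4
Error = 0.343

0.343


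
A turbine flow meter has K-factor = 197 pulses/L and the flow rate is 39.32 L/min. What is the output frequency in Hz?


Frequency = K * Q / 60 (converting L/min to L/s).
f = 197 * 39.32 / 60
f = 7746.04 / 60
f = 129.1 Hz

129.1 Hz


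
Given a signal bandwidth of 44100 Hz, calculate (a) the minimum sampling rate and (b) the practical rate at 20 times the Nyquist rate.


By Nyquist theorem, fs_min = 2 * fmax.
fs_min = 2 * 44100 = 88200 Hz
Practical rate = 20 * fs_min = 20 * 88200 = 1764000 Hz

fs_min = 88200 Hz, fs_practical = 1764000 Hz


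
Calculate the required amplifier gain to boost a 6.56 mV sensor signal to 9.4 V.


Gain = Vout / Vin (converting to same units).
G = 9.4 V / 6.56 mV
G = 9400.0 mV / 6.56 mV
G = 1432.93

1432.93


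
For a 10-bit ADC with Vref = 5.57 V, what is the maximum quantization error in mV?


The maximum quantization error is +/- LSB/2.
LSB = Vref / 2^n = 5.57 / 1024 = 0.00543945 V
Max error = LSB / 2 = 0.00543945 / 2 = 0.00271973 V
Max error = 2.7197 mV

2.7197 mV


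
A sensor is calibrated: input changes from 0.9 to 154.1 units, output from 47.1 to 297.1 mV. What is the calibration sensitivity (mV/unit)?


Sensitivity = (y2 - y1) / (x2 - x1).
S = (297.1 - 47.1) / (154.1 - 0.9)
S = 250.0 / 153.2
S = 1.6319 mV/unit

1.6319 mV/unit


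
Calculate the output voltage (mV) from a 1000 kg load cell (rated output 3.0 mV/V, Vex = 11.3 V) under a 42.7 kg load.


Vout = rated_output * Vex * (load / capacity).
Vout = 3.0 * 11.3 * (42.7 / 1000)
Vout = 3.0 * 11.3 * 0.0427
Vout = 1.448 mV

1.448 mV


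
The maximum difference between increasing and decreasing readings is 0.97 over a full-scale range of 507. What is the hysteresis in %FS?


Hysteresis = (max difference / full scale) * 100%.
H = (0.97 / 507) * 100
H = 0.191 %FS

0.191 %FS


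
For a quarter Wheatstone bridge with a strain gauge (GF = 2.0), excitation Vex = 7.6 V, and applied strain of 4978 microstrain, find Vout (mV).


Quarter bridge output: Vout = (GF * epsilon * Vex) / 4.
Vout = (2.0 * 4978e-6 * 7.6) / 4
Vout = 0.0756656 / 4 V
Vout = 0.0189164 V = 18.9164 mV

18.9164 mV


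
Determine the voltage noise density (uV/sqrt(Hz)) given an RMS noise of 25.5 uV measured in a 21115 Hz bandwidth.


Noise spectral density = Vrms / sqrt(BW).
NSD = 25.5 / sqrt(21115)
NSD = 25.5 / 145.31
NSD = 0.1755 uV/sqrt(Hz)

0.1755 uV/sqrt(Hz)


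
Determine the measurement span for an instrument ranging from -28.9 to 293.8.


Span = upper range - lower range.
Span = 293.8 - (-28.9)
Span = 322.7

322.7


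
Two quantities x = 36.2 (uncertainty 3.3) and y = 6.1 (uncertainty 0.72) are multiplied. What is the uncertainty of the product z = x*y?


For a product z = x*y, the relative uncertainty is:
uz/z = sqrt((ux/x)^2 + (uy/y)^2)
Relative uncertainties: ux/x = 3.3/36.2 = 0.09116
uy/y = 0.72/6.1 = 0.118033
z = 36.2 * 6.1 = 220.8
uz = 220.8 * sqrt(0.09116^2 + 0.118033^2) = 32.932

32.932


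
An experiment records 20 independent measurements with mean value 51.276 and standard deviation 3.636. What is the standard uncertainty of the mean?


The standard uncertainty for Type A evaluation is u = s / sqrt(n).
u = 3.636 / sqrt(20)
u = 3.636 / 4.4721
u = 0.813

0.813


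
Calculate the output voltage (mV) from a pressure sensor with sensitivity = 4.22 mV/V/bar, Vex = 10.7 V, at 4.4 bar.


Output = sensitivity * Vex * P.
Vout = 4.22 * 10.7 * 4.4
Vout = 45.154 * 4.4
Vout = 198.68 mV

198.68 mV


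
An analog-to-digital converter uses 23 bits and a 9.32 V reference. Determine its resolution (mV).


The resolution (LSB) of an ADC is Vref / 2^n.
LSB = 9.32 / 2^23
LSB = 9.32 / 8388608
LSB = 1.11e-06 V = 0.00111103 mV

0.00111103 mV


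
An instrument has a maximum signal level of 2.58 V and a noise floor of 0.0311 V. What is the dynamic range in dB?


Dynamic range = 20 * log10(Vmax / Vnoise).
DR = 20 * log10(2.58 / 0.0311)
DR = 20 * log10(82.96)
DR = 38.38 dB

38.38 dB


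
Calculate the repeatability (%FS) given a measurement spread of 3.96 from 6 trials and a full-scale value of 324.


Repeatability = (spread / full scale) * 100%.
R = (3.96 / 324) * 100
R = 1.222 %FS

1.222 %FS


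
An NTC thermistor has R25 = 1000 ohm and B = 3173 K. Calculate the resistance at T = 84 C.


NTC thermistor equation: Rt = R25 * exp(B * (1/T - 1/T25)).
T in Kelvin: 357.15 K, T25 = 298.15 K
1/T - 1/T25 = 1/357.15 - 1/298.15 = -0.00055407
B * (1/T - 1/T25) = 3173 * -0.00055407 = -1.7581
Rt = 1000 * exp(-1.7581) = 172.4 ohm

172.4 ohm


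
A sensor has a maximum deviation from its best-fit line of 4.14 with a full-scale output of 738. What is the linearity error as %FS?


Linearity error = (max deviation / full scale) * 100%.
Linearity = (4.14 / 738) * 100
Linearity = 0.561 %FS

0.561 %FS


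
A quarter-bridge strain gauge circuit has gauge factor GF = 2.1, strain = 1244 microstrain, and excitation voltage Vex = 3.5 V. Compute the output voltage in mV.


Quarter bridge output: Vout = (GF * epsilon * Vex) / 4.
Vout = (2.1 * 1244e-6 * 3.5) / 4
Vout = 0.0091434 / 4 V
Vout = 0.00228585 V = 2.2858 mV

2.2858 mV


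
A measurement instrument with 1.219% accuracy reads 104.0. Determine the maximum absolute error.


Absolute error = (accuracy% / 100) * reading.
Error = (1.219 / 100) * 104.0
Error = 0.01219 * 104.0
Error = 1.2678

1.2678


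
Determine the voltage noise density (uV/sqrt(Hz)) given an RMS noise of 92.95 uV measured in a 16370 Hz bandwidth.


Noise spectral density = Vrms / sqrt(BW).
NSD = 92.95 / sqrt(16370)
NSD = 92.95 / 127.9453
NSD = 0.7265 uV/sqrt(Hz)

0.7265 uV/sqrt(Hz)


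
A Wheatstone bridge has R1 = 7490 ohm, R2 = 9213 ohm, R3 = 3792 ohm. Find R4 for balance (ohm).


At balance: R1*R4 = R2*R3, so R4 = R2*R3/R1.
R4 = 9213 * 3792 / 7490
R4 = 34935696 / 7490
R4 = 4664.31 ohm

4664.31 ohm


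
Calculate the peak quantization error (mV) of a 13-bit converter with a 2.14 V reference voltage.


The maximum quantization error is +/- LSB/2.
LSB = Vref / 2^n = 2.14 / 8192 = 0.00026123 V
Max error = LSB / 2 = 0.00026123 / 2 = 0.00013062 V
Max error = 0.1306 mV

0.1306 mV


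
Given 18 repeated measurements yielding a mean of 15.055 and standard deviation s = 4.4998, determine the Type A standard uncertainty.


The standard uncertainty for Type A evaluation is u = s / sqrt(n).
u = 4.4998 / sqrt(18)
u = 4.4998 / 4.2426
u = 1.0606

1.0606


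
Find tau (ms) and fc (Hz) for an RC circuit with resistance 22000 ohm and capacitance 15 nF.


Time constant: tau = R * C.
tau = 22000 * 1.50e-08 = 0.00033 s
tau = 0.33 ms
Cutoff frequency: fc = 1 / (2*pi*R*C).
fc = 1 / (2*pi*0.00033) = 482.29 Hz

tau = 0.33 ms, fc = 482.29 Hz


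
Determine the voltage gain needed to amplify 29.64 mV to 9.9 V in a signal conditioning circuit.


Gain = Vout / Vin (converting to same units).
G = 9.9 V / 29.64 mV
G = 9900.0 mV / 29.64 mV
G = 334.01

334.01


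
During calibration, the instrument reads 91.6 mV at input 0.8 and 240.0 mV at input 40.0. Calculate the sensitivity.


Sensitivity = (y2 - y1) / (x2 - x1).
S = (240.0 - 91.6) / (40.0 - 0.8)
S = 148.4 / 39.2
S = 3.7857 mV/unit

3.7857 mV/unit


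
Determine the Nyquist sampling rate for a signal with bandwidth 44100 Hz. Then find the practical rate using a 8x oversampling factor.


By Nyquist theorem, fs_min = 2 * fmax.
fs_min = 2 * 44100 = 88200 Hz
Practical rate = 8 * fs_min = 8 * 88200 = 705600 Hz

fs_min = 88200 Hz, fs_practical = 705600 Hz


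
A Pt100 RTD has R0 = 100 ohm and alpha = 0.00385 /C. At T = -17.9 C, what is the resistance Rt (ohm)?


The RTD equation: Rt = R0 * (1 + alpha * T).
Rt = 100 * (1 + 0.00385 * -17.9)
Rt = 100 * (1 + -0.068915)
Rt = 100 * 0.931085
Rt = 93.109 ohm

93.109 ohm


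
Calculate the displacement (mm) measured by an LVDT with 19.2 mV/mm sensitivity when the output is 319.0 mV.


Displacement = Vout / sensitivity.
d = 319.0 / 19.2
d = 16.615 mm

16.615 mm


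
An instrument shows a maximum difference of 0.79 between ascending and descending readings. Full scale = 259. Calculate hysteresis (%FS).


Hysteresis = (max difference / full scale) * 100%.
H = (0.79 / 259) * 100
H = 0.305 %FS

0.305 %FS


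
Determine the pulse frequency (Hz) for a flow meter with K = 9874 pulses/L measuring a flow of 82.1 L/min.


Frequency = K * Q / 60 (converting L/min to L/s).
f = 9874 * 82.1 / 60
f = 810655.4 / 60
f = 13510.92 Hz

13510.92 Hz


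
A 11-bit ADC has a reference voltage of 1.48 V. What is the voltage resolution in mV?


The resolution (LSB) of an ADC is Vref / 2^n.
LSB = 1.48 / 2^11
LSB = 1.48 / 2048
LSB = 0.00072266 V = 0.72265625 mV

0.72265625 mV


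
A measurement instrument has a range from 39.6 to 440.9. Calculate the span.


Span = upper range - lower range.
Span = 440.9 - (39.6)
Span = 401.3

401.3


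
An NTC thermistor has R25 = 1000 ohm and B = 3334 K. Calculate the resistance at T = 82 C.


NTC thermistor equation: Rt = R25 * exp(B * (1/T - 1/T25)).
T in Kelvin: 355.15 K, T25 = 298.15 K
1/T - 1/T25 = 1/355.15 - 1/298.15 = -0.0005383
B * (1/T - 1/T25) = 3334 * -0.0005383 = -1.7947
Rt = 1000 * exp(-1.7947) = 166.2 ohm

166.2 ohm


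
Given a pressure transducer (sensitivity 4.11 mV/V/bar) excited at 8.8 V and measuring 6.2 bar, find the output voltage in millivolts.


Output = sensitivity * Vex * P.
Vout = 4.11 * 8.8 * 6.2
Vout = 36.168 * 6.2
Vout = 224.24 mV

224.24 mV


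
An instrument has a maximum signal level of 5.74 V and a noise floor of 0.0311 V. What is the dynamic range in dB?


Dynamic range = 20 * log10(Vmax / Vnoise).
DR = 20 * log10(5.74 / 0.0311)
DR = 20 * log10(184.57)
DR = 45.32 dB

45.32 dB


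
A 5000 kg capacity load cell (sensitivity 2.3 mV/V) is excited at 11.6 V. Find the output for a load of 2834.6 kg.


Vout = rated_output * Vex * (load / capacity).
Vout = 2.3 * 11.6 * (2834.6 / 5000)
Vout = 2.3 * 11.6 * 0.56692
Vout = 15.125 mV

15.125 mV


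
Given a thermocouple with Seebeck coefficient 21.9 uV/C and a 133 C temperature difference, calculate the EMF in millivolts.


The thermocouple output V = sensitivity * dT.
V = 21.9 uV/C * 133 C
V = 2912.7 uV
V = 2.913 mV

2.913 mV


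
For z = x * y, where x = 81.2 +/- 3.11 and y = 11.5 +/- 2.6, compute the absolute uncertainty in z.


For a product z = x*y, the relative uncertainty is:
uz/z = sqrt((ux/x)^2 + (uy/y)^2)
Relative uncertainties: ux/x = 3.11/81.2 = 0.0383
uy/y = 2.6/11.5 = 0.226087
z = 81.2 * 11.5 = 933.8
uz = 933.8 * sqrt(0.0383^2 + 0.226087^2) = 214.128

214.128


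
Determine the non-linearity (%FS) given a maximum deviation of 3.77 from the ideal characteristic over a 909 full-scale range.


Linearity error = (max deviation / full scale) * 100%.
Linearity = (3.77 / 909) * 100
Linearity = 0.415 %FS

0.415 %FS


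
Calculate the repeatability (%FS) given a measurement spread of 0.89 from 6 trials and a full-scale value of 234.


Repeatability = (spread / full scale) * 100%.
R = (0.89 / 234) * 100
R = 0.38 %FS

0.38 %FS


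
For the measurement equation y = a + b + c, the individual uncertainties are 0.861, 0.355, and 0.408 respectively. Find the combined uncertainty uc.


For a sum of independent quantities, uc = sqrt(u1^2 + u2^2 + u3^2).
uc = sqrt(0.861^2 + 0.355^2 + 0.408^2)
uc = sqrt(0.741321 + 0.126025 + 0.166464)
uc = 1.0168

1.0168


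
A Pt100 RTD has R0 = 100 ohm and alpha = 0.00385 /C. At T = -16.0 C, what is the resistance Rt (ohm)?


The RTD equation: Rt = R0 * (1 + alpha * T).
Rt = 100 * (1 + 0.00385 * -16.0)
Rt = 100 * (1 + -0.0616)
Rt = 100 * 0.9384
Rt = 93.84 ohm

93.84 ohm


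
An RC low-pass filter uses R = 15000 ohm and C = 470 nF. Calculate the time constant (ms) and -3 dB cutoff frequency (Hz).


Time constant: tau = R * C.
tau = 15000 * 4.70e-07 = 0.00705 s
tau = 7.05 ms
Cutoff frequency: fc = 1 / (2*pi*R*C).
fc = 1 / (2*pi*0.00705) = 22.58 Hz

tau = 7.05 ms, fc = 22.58 Hz


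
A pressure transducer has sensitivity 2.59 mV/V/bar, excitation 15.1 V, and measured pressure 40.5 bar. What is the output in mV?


Output = sensitivity * Vex * P.
Vout = 2.59 * 15.1 * 40.5
Vout = 39.109 * 40.5
Vout = 1583.91 mV

1583.91 mV


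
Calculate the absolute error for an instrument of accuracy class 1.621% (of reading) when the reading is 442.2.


Absolute error = (accuracy% / 100) * reading.
Error = (1.621 / 100) * 442.2
Error = 0.01621 * 442.2
Error = 7.1681

7.1681


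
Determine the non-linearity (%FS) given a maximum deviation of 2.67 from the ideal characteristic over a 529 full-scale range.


Linearity error = (max deviation / full scale) * 100%.
Linearity = (2.67 / 529) * 100
Linearity = 0.505 %FS

0.505 %FS


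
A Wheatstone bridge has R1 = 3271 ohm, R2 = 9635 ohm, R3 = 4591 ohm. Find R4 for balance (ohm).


At balance: R1*R4 = R2*R3, so R4 = R2*R3/R1.
R4 = 9635 * 4591 / 3271
R4 = 44234285 / 3271
R4 = 13523.17 ohm

13523.17 ohm


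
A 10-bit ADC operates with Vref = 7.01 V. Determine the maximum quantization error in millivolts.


The maximum quantization error is +/- LSB/2.
LSB = Vref / 2^n = 7.01 / 1024 = 0.0068457 V
Max error = LSB / 2 = 0.0068457 / 2 = 0.00342285 V
Max error = 3.4229 mV

3.4229 mV


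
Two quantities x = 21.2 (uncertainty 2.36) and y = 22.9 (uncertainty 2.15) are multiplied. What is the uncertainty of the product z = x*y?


For a product z = x*y, the relative uncertainty is:
uz/z = sqrt((ux/x)^2 + (uy/y)^2)
Relative uncertainties: ux/x = 2.36/21.2 = 0.111321
uy/y = 2.15/22.9 = 0.093886
z = 21.2 * 22.9 = 485.5
uz = 485.5 * sqrt(0.111321^2 + 0.093886^2) = 70.699

70.699


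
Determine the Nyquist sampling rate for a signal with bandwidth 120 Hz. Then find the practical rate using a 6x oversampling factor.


By Nyquist theorem, fs_min = 2 * fmax.
fs_min = 2 * 120 = 240 Hz
Practical rate = 6 * fs_min = 6 * 240 = 1440 Hz

fs_min = 240 Hz, fs_practical = 1440 Hz


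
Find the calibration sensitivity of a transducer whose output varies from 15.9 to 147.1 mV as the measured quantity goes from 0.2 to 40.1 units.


Sensitivity = (y2 - y1) / (x2 - x1).
S = (147.1 - 15.9) / (40.1 - 0.2)
S = 131.2 / 39.9
S = 3.2882 mV/unit

3.2882 mV/unit


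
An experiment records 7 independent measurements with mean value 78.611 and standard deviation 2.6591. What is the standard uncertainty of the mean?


The standard uncertainty for Type A evaluation is u = s / sqrt(n).
u = 2.6591 / sqrt(7)
u = 2.6591 / 2.6458
u = 1.005

1.005


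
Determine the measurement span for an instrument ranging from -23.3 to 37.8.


Span = upper range - lower range.
Span = 37.8 - (-23.3)
Span = 61.1

61.1


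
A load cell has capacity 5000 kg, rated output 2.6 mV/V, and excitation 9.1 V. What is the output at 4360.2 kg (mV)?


Vout = rated_output * Vex * (load / capacity).
Vout = 2.6 * 9.1 * (4360.2 / 5000)
Vout = 2.6 * 9.1 * 0.87204
Vout = 20.632 mV

20.632 mV


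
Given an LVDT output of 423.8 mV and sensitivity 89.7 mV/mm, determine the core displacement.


Displacement = Vout / sensitivity.
d = 423.8 / 89.7
d = 4.725 mm

4.725 mm


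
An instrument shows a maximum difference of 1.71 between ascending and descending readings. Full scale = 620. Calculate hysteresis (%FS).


Hysteresis = (max difference / full scale) * 100%.
H = (1.71 / 620) * 100
H = 0.276 %FS

0.276 %FS


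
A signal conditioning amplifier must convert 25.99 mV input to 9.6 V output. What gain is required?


Gain = Vout / Vin (converting to same units).
G = 9.6 V / 25.99 mV
G = 9600.0 mV / 25.99 mV
G = 369.37

369.37


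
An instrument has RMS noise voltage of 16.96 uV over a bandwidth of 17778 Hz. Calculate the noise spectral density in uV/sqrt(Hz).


Noise spectral density = Vrms / sqrt(BW).
NSD = 16.96 / sqrt(17778)
NSD = 16.96 / 133.3342
NSD = 0.1272 uV/sqrt(Hz)

0.1272 uV/sqrt(Hz)


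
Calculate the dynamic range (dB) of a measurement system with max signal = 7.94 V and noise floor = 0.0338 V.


Dynamic range = 20 * log10(Vmax / Vnoise).
DR = 20 * log10(7.94 / 0.0338)
DR = 20 * log10(234.91)
DR = 47.42 dB

47.42 dB


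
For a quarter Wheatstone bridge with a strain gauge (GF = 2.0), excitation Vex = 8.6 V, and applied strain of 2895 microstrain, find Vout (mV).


Quarter bridge output: Vout = (GF * epsilon * Vex) / 4.
Vout = (2.0 * 2895e-6 * 8.6) / 4
Vout = 0.049794 / 4 V
Vout = 0.0124485 V = 12.4485 mV

12.4485 mV


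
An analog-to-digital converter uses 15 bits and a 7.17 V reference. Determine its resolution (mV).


The resolution (LSB) of an ADC is Vref / 2^n.
LSB = 7.17 / 2^15
LSB = 7.17 / 32768
LSB = 0.00021881 V = 0.21881104 mV

0.21881104 mV


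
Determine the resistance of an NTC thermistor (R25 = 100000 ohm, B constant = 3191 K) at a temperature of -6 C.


NTC thermistor equation: Rt = R25 * exp(B * (1/T - 1/T25)).
T in Kelvin: 267.15 K, T25 = 298.15 K
1/T - 1/T25 = 1/267.15 - 1/298.15 = 0.0003892
B * (1/T - 1/T25) = 3191 * 0.0003892 = 1.2419
Rt = 100000 * exp(1.2419) = 346230.3 ohm

346230.3 ohm


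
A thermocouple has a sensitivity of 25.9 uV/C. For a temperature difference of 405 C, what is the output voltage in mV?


The thermocouple output V = sensitivity * dT.
V = 25.9 uV/C * 405 C
V = 10489.5 uV
V = 10.489 mV

10.489 mV


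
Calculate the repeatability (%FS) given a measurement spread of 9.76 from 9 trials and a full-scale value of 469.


Repeatability = (spread / full scale) * 100%.
R = (9.76 / 469) * 100
R = 2.081 %FS

2.081 %FS


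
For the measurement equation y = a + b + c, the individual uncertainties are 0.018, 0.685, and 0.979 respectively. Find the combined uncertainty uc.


For a sum of independent quantities, uc = sqrt(u1^2 + u2^2 + u3^2).
uc = sqrt(0.018^2 + 0.685^2 + 0.979^2)
uc = sqrt(0.000324 + 0.469225 + 0.958441)
uc = 1.195

1.195


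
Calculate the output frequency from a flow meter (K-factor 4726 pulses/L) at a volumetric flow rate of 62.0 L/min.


Frequency = K * Q / 60 (converting L/min to L/s).
f = 4726 * 62.0 / 60
f = 293012.0 / 60
f = 4883.53 Hz

4883.53 Hz


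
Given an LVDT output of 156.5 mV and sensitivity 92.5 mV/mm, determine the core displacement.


Displacement = Vout / sensitivity.
d = 156.5 / 92.5
d = 1.692 mm

1.692 mm


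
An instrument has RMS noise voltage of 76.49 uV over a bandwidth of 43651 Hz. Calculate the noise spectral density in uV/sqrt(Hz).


Noise spectral density = Vrms / sqrt(BW).
NSD = 76.49 / sqrt(43651)
NSD = 76.49 / 208.9282
NSD = 0.3661 uV/sqrt(Hz)

0.3661 uV/sqrt(Hz)


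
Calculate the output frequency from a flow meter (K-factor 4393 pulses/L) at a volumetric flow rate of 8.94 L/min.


Frequency = K * Q / 60 (converting L/min to L/s).
f = 4393 * 8.94 / 60
f = 39273.42 / 60
f = 654.56 Hz

654.56 Hz


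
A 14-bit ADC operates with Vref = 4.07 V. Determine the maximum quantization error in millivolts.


The maximum quantization error is +/- LSB/2.
LSB = Vref / 2^n = 4.07 / 16384 = 0.00024841 V
Max error = LSB / 2 = 0.00024841 / 2 = 0.00012421 V
Max error = 0.1242 mV

0.1242 mV
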